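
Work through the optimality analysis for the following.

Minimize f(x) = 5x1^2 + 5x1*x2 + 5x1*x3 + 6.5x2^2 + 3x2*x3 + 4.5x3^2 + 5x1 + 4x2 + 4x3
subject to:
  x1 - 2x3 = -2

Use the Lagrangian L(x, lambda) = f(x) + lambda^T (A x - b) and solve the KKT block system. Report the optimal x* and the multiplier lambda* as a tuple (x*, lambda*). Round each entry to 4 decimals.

Form the Lagrangian:
  L(x, lambda) = (1/2) x^T Q x + c^T x + lambda^T (A x - b)
Stationarity (grad_x L = 0): Q x + c + A^T lambda = 0.
Primal feasibility: A x = b.

This gives the KKT block system:
  [ Q   A^T ] [ x     ]   [-c ]
  [ A    0  ] [ lambda ] = [ b ]

Solving the linear system:
  x*      = (-0.9286, -0.0742, 0.5357)
  lambda* = (1.978)
  f(x*)   = 0.5797

x* = (-0.9286, -0.0742, 0.5357), lambda* = (1.978)


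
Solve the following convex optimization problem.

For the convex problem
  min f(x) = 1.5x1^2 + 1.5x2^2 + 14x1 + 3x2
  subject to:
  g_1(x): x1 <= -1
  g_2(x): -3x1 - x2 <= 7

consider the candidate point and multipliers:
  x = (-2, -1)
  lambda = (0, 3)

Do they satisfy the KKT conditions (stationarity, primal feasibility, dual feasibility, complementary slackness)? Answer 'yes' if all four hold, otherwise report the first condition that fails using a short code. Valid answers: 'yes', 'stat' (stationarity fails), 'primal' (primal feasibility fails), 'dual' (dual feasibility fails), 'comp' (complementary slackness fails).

Gradient of f: grad f(x) = Q x + c = (8, 0)
Constraint values g_i(x) = a_i^T x - b_i:
  g_1((-2, -1)) = -1
  g_2((-2, -1)) = 0
Stationarity residual: grad f(x) + sum_i lambda_i a_i = (-1, -3)
  -> stationarity FAILS
Primal feasibility (all g_i <= 0): OK
Dual feasibility (all lambda_i >= 0): OK
Complementary slackness (lambda_i * g_i(x) = 0 for all i): OK

Verdict: the first failing condition is stationarity -> stat.

stat


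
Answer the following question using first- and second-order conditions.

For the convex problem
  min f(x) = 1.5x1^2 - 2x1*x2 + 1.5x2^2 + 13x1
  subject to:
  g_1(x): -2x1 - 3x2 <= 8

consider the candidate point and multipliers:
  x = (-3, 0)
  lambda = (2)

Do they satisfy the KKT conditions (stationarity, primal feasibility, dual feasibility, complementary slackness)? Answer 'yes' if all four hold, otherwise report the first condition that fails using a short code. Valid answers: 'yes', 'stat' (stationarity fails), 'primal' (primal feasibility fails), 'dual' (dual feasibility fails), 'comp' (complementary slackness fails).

Gradient of f: grad f(x) = Q x + c = (4, 6)
Constraint values g_i(x) = a_i^T x - b_i:
  g_1((-3, 0)) = -2
Stationarity residual: grad f(x) + sum_i lambda_i a_i = (0, 0)
  -> stationarity OK
Primal feasibility (all g_i <= 0): OK
Dual feasibility (all lambda_i >= 0): OK
Complementary slackness (lambda_i * g_i(x) = 0 for all i): FAILS

Verdict: the first failing condition is complementary_slackness -> comp.

comp


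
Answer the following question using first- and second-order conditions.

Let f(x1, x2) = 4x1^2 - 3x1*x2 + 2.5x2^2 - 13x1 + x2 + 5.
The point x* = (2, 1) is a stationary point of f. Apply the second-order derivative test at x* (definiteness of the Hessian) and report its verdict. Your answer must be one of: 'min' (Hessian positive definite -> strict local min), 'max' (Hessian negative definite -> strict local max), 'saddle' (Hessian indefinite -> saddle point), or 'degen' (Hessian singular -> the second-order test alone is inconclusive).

Compute the Hessian H = grad^2 f:
  H = [[8, -3], [-3, 5]]
Verify stationarity: grad f(x*) = H x* + g = (0, 0).
Eigenvalues of H: 3.1459, 9.8541.
Both eigenvalues > 0, so H is positive definite -> x* is a strict local min.

min


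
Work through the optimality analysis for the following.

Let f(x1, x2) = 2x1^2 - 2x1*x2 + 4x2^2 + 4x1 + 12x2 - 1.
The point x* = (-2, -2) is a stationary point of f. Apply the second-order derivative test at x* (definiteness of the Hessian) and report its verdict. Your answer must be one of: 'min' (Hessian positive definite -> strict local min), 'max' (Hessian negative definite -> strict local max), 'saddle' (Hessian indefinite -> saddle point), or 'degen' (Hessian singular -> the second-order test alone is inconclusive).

Compute the Hessian H = grad^2 f:
  H = [[4, -2], [-2, 8]]
Verify stationarity: grad f(x*) = H x* + g = (0, 0).
Eigenvalues of H: 3.1716, 8.8284.
Both eigenvalues > 0, so H is positive definite -> x* is a strict local min.

min


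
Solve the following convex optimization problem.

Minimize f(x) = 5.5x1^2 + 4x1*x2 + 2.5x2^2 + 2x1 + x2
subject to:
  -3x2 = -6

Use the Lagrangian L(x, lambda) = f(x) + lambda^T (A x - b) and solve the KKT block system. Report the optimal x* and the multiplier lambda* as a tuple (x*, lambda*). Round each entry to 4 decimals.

Form the Lagrangian:
  L(x, lambda) = (1/2) x^T Q x + c^T x + lambda^T (A x - b)
Stationarity (grad_x L = 0): Q x + c + A^T lambda = 0.
Primal feasibility: A x = b.

This gives the KKT block system:
  [ Q   A^T ] [ x     ]   [-c ]
  [ A    0  ] [ lambda ] = [ b ]

Solving the linear system:
  x*      = (-0.9091, 2)
  lambda* = (2.4545)
  f(x*)   = 7.4545

x* = (-0.9091, 2), lambda* = (2.4545)


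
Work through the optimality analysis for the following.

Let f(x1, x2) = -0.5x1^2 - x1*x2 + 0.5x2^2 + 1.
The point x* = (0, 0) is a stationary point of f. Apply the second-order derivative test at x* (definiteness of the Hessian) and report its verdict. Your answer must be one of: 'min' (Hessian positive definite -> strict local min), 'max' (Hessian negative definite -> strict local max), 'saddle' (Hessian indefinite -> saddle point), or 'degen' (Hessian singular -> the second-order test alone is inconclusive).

Compute the Hessian H = grad^2 f:
  H = [[-1, -1], [-1, 1]]
Verify stationarity: grad f(x*) = H x* + g = (0, 0).
Eigenvalues of H: -1.4142, 1.4142.
Eigenvalues have mixed signs, so H is indefinite -> x* is a saddle point.

saddle


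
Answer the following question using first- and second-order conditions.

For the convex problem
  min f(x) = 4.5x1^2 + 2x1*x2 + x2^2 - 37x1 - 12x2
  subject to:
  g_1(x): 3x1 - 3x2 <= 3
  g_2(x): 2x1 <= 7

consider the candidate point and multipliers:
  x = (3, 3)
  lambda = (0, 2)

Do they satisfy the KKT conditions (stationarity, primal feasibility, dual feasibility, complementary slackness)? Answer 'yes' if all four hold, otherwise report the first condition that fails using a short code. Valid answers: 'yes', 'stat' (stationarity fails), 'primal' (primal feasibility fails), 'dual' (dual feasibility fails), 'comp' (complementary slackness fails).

Gradient of f: grad f(x) = Q x + c = (-4, 0)
Constraint values g_i(x) = a_i^T x - b_i:
  g_1((3, 3)) = -3
  g_2((3, 3)) = -1
Stationarity residual: grad f(x) + sum_i lambda_i a_i = (0, 0)
  -> stationarity OK
Primal feasibility (all g_i <= 0): OK
Dual feasibility (all lambda_i >= 0): OK
Complementary slackness (lambda_i * g_i(x) = 0 for all i): FAILS

Verdict: the first failing condition is complementary_slackness -> comp.

comp


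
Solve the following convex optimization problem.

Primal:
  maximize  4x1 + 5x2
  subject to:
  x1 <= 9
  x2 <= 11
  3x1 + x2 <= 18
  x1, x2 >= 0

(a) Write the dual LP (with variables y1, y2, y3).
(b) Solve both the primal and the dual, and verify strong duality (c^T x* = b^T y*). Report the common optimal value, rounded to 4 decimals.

The standard primal-dual pair for 'max c^T x s.t. A x <= b, x >= 0' is:
  Dual:  min b^T y  s.t.  A^T y >= c,  y >= 0.

So the dual LP is:
  minimize  9y1 + 11y2 + 18y3
  subject to:
    y1 + 3y3 >= 4
    y2 + y3 >= 5
    y1, y2, y3 >= 0

Solving the primal: x* = (2.3333, 11).
  primal value c^T x* = 64.3333.
Solving the dual: y* = (0, 3.6667, 1.3333).
  dual value b^T y* = 64.3333.
Strong duality: c^T x* = b^T y*. Confirmed.

64.3333


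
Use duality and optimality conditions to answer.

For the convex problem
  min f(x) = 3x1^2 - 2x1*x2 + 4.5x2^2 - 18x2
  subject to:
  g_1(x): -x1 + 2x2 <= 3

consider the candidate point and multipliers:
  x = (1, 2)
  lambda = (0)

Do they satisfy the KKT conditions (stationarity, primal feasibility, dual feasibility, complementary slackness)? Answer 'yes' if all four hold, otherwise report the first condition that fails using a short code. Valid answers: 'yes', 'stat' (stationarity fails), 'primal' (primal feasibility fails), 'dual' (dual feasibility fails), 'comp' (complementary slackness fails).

Gradient of f: grad f(x) = Q x + c = (2, -2)
Constraint values g_i(x) = a_i^T x - b_i:
  g_1((1, 2)) = 0
Stationarity residual: grad f(x) + sum_i lambda_i a_i = (2, -2)
  -> stationarity FAILS
Primal feasibility (all g_i <= 0): OK
Dual feasibility (all lambda_i >= 0): OK
Complementary slackness (lambda_i * g_i(x) = 0 for all i): OK

Verdict: the first failing condition is stationarity -> stat.

stat


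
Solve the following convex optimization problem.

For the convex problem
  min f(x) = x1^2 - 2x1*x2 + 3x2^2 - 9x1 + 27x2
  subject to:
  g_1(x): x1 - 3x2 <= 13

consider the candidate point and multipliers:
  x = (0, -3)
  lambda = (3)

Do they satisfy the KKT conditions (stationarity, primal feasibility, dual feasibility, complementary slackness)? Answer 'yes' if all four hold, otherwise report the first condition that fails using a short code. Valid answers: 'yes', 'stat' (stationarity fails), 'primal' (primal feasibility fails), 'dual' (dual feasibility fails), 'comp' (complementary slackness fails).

Gradient of f: grad f(x) = Q x + c = (-3, 9)
Constraint values g_i(x) = a_i^T x - b_i:
  g_1((0, -3)) = -4
Stationarity residual: grad f(x) + sum_i lambda_i a_i = (0, 0)
  -> stationarity OK
Primal feasibility (all g_i <= 0): OK
Dual feasibility (all lambda_i >= 0): OK
Complementary slackness (lambda_i * g_i(x) = 0 for all i): FAILS

Verdict: the first failing condition is complementary_slackness -> comp.

comp


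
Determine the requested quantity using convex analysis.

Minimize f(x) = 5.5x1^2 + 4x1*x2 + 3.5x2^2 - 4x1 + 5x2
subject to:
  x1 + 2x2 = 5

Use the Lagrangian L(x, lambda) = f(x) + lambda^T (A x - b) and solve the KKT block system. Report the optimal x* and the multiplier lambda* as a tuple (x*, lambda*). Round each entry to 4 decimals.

Form the Lagrangian:
  L(x, lambda) = (1/2) x^T Q x + c^T x + lambda^T (A x - b)
Stationarity (grad_x L = 0): Q x + c + A^T lambda = 0.
Primal feasibility: A x = b.

This gives the KKT block system:
  [ Q   A^T ] [ x     ]   [-c ]
  [ A    0  ] [ lambda ] = [ b ]

Solving the linear system:
  x*      = (0.6, 2.2)
  lambda* = (-11.4)
  f(x*)   = 32.8

x* = (0.6, 2.2), lambda* = (-11.4)


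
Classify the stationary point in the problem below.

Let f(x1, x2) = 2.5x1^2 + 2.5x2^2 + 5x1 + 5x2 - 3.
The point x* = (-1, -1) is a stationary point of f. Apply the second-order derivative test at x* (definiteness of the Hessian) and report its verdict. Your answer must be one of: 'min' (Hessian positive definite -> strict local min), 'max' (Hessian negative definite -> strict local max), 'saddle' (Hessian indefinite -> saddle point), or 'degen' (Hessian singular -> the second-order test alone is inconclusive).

Compute the Hessian H = grad^2 f:
  H = [[5, 0], [0, 5]]
Verify stationarity: grad f(x*) = H x* + g = (0, 0).
Eigenvalues of H: 5, 5.
Both eigenvalues > 0, so H is positive definite -> x* is a strict local min.

min


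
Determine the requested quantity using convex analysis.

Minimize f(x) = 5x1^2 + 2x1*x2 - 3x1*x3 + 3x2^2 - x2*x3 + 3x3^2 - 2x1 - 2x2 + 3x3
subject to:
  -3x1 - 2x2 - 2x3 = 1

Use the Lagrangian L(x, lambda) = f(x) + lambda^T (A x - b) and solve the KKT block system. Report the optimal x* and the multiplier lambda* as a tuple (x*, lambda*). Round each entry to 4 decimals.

Form the Lagrangian:
  L(x, lambda) = (1/2) x^T Q x + c^T x + lambda^T (A x - b)
Stationarity (grad_x L = 0): Q x + c + A^T lambda = 0.
Primal feasibility: A x = b.

This gives the KKT block system:
  [ Q   A^T ] [ x     ]   [-c ]
  [ A    0  ] [ lambda ] = [ b ]

Solving the linear system:
  x*      = (-0.0757, 0.1909, -0.5774)
  lambda* = (-0.2142)
  f(x*)   = -0.8743

x* = (-0.0757, 0.1909, -0.5774), lambda* = (-0.2142)


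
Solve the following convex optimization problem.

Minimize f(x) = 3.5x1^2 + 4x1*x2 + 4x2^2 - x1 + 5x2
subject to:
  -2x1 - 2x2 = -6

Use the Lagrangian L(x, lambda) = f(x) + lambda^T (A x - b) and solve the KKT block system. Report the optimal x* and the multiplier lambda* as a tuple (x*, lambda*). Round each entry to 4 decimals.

Form the Lagrangian:
  L(x, lambda) = (1/2) x^T Q x + c^T x + lambda^T (A x - b)
Stationarity (grad_x L = 0): Q x + c + A^T lambda = 0.
Primal feasibility: A x = b.

This gives the KKT block system:
  [ Q   A^T ] [ x     ]   [-c ]
  [ A    0  ] [ lambda ] = [ b ]

Solving the linear system:
  x*      = (2.5714, 0.4286)
  lambda* = (9.3571)
  f(x*)   = 27.8571

x* = (2.5714, 0.4286), lambda* = (9.3571)


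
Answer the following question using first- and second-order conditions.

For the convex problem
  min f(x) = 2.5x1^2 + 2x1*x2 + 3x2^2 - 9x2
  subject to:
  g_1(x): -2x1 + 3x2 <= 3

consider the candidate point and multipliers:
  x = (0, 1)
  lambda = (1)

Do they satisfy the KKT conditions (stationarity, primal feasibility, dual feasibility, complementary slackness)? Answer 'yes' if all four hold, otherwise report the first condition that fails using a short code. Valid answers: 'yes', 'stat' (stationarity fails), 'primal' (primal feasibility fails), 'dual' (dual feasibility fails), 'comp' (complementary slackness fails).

Gradient of f: grad f(x) = Q x + c = (2, -3)
Constraint values g_i(x) = a_i^T x - b_i:
  g_1((0, 1)) = 0
Stationarity residual: grad f(x) + sum_i lambda_i a_i = (0, 0)
  -> stationarity OK
Primal feasibility (all g_i <= 0): OK
Dual feasibility (all lambda_i >= 0): OK
Complementary slackness (lambda_i * g_i(x) = 0 for all i): OK

Verdict: yes, KKT holds.

yes


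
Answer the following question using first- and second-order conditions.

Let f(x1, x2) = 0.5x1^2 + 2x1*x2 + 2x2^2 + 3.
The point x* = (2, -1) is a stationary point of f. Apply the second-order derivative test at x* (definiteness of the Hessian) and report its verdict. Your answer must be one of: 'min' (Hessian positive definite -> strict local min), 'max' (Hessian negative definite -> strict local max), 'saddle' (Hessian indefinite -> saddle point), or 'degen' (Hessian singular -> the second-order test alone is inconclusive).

Compute the Hessian H = grad^2 f:
  H = [[1, 2], [2, 4]]
Verify stationarity: grad f(x*) = H x* + g = (0, 0).
Eigenvalues of H: 0, 5.
H has a zero eigenvalue (singular; positive semidefinite but not definite), so H is neither positive definite, negative definite, nor indefinite. The second-order test alone is inconclusive -> degen.
(Indeed, f is constant along the null direction of H through x*, so x* is not a strict local extremum.)

degen


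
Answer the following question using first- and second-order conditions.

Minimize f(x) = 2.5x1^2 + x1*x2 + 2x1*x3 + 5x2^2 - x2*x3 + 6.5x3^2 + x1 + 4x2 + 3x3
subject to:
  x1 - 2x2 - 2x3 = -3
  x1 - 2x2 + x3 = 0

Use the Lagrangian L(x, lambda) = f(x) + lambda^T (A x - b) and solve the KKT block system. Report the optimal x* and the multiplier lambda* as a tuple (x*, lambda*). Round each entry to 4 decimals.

Form the Lagrangian:
  L(x, lambda) = (1/2) x^T Q x + c^T x + lambda^T (A x - b)
Stationarity (grad_x L = 0): Q x + c + A^T lambda = 0.
Primal feasibility: A x = b.

This gives the KKT block system:
  [ Q   A^T ] [ x     ]   [-c ]
  [ A    0  ] [ lambda ] = [ b ]

Solving the linear system:
  x*      = (-0.8824, 0.0588, 1)
  lambda* = (5.1765, -3.8235)
  f(x*)   = 8.9412

x* = (-0.8824, 0.0588, 1), lambda* = (5.1765, -3.8235)


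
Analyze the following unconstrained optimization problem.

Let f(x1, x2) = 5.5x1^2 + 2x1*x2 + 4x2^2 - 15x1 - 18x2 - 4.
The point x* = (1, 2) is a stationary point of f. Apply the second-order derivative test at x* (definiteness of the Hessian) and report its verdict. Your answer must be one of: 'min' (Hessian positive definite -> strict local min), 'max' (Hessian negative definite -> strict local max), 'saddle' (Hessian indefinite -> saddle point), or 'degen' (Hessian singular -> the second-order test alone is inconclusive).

Compute the Hessian H = grad^2 f:
  H = [[11, 2], [2, 8]]
Verify stationarity: grad f(x*) = H x* + g = (0, 0).
Eigenvalues of H: 7, 12.
Both eigenvalues > 0, so H is positive definite -> x* is a strict local min.

min


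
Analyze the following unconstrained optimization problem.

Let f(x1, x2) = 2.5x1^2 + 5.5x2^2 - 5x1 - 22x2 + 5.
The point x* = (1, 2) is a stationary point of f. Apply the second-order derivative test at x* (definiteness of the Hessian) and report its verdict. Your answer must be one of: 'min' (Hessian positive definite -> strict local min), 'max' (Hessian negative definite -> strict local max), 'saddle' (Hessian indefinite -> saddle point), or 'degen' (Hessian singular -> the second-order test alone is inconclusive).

Compute the Hessian H = grad^2 f:
  H = [[5, 0], [0, 11]]
Verify stationarity: grad f(x*) = H x* + g = (0, 0).
Eigenvalues of H: 5, 11.
Both eigenvalues > 0, so H is positive definite -> x* is a strict local min.

min


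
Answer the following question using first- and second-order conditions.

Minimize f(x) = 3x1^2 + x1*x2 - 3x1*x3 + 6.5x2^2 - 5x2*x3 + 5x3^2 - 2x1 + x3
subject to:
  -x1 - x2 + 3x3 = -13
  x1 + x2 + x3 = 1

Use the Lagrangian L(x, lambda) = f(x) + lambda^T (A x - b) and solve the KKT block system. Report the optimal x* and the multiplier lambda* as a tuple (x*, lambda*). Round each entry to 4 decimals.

Form the Lagrangian:
  L(x, lambda) = (1/2) x^T Q x + c^T x + lambda^T (A x - b)
Stationarity (grad_x L = 0): Q x + c + A^T lambda = 0.
Primal feasibility: A x = b.

This gives the KKT block system:
  [ Q   A^T ] [ x     ]   [-c ]
  [ A    0  ] [ lambda ] = [ b ]

Solving the linear system:
  x*      = (3.2941, 0.7059, -3)
  lambda* = (17.4706, -10)
  f(x*)   = 113.7647

x* = (3.2941, 0.7059, -3), lambda* = (17.4706, -10)


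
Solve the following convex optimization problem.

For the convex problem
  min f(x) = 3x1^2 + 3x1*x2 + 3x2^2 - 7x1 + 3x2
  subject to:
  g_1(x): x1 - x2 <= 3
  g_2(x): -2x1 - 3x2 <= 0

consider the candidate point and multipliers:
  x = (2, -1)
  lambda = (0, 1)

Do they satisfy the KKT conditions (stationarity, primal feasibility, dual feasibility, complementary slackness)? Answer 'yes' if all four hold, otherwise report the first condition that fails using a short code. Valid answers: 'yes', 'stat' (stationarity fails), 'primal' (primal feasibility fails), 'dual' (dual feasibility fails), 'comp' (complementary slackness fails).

Gradient of f: grad f(x) = Q x + c = (2, 3)
Constraint values g_i(x) = a_i^T x - b_i:
  g_1((2, -1)) = 0
  g_2((2, -1)) = -1
Stationarity residual: grad f(x) + sum_i lambda_i a_i = (0, 0)
  -> stationarity OK
Primal feasibility (all g_i <= 0): OK
Dual feasibility (all lambda_i >= 0): OK
Complementary slackness (lambda_i * g_i(x) = 0 for all i): FAILS

Verdict: the first failing condition is complementary_slackness -> comp.

comp


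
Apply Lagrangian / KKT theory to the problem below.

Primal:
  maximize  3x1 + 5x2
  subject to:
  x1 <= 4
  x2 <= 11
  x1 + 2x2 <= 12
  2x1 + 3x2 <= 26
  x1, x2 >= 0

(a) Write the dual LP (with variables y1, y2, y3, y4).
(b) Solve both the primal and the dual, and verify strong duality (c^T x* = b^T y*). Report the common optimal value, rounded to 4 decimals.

The standard primal-dual pair for 'max c^T x s.t. A x <= b, x >= 0' is:
  Dual:  min b^T y  s.t.  A^T y >= c,  y >= 0.

So the dual LP is:
  minimize  4y1 + 11y2 + 12y3 + 26y4
  subject to:
    y1 + y3 + 2y4 >= 3
    y2 + 2y3 + 3y4 >= 5
    y1, y2, y3, y4 >= 0

Solving the primal: x* = (4, 4).
  primal value c^T x* = 32.
Solving the dual: y* = (0.5, 0, 2.5, 0).
  dual value b^T y* = 32.
Strong duality: c^T x* = b^T y*. Confirmed.

32


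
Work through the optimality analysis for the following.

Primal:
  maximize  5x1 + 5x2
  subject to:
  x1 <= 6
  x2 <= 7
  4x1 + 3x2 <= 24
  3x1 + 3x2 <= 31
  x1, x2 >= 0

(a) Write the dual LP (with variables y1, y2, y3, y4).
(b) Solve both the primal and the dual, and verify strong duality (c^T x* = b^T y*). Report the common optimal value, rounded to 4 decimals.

The standard primal-dual pair for 'max c^T x s.t. A x <= b, x >= 0' is:
  Dual:  min b^T y  s.t.  A^T y >= c,  y >= 0.

So the dual LP is:
  minimize  6y1 + 7y2 + 24y3 + 31y4
  subject to:
    y1 + 4y3 + 3y4 >= 5
    y2 + 3y3 + 3y4 >= 5
    y1, y2, y3, y4 >= 0

Solving the primal: x* = (0.75, 7).
  primal value c^T x* = 38.75.
Solving the dual: y* = (0, 1.25, 1.25, 0).
  dual value b^T y* = 38.75.
Strong duality: c^T x* = b^T y*. Confirmed.

38.75


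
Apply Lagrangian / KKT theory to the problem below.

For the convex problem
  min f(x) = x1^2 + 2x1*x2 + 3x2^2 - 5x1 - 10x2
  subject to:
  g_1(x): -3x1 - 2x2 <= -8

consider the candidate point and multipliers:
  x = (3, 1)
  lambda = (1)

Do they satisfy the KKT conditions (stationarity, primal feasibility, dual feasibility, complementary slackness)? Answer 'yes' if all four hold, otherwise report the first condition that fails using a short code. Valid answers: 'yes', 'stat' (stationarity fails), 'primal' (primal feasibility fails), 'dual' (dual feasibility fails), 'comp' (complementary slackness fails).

Gradient of f: grad f(x) = Q x + c = (3, 2)
Constraint values g_i(x) = a_i^T x - b_i:
  g_1((3, 1)) = -3
Stationarity residual: grad f(x) + sum_i lambda_i a_i = (0, 0)
  -> stationarity OK
Primal feasibility (all g_i <= 0): OK
Dual feasibility (all lambda_i >= 0): OK
Complementary slackness (lambda_i * g_i(x) = 0 for all i): FAILS

Verdict: the first failing condition is complementary_slackness -> comp.

comp


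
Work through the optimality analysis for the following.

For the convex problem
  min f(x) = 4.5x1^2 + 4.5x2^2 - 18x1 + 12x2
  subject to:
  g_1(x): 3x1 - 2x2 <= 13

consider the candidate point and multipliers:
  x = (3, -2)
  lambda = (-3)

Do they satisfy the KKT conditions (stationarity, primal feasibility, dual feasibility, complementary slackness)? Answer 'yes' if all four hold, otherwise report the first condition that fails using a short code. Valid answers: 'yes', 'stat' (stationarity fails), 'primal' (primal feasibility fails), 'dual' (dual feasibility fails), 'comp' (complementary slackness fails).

Gradient of f: grad f(x) = Q x + c = (9, -6)
Constraint values g_i(x) = a_i^T x - b_i:
  g_1((3, -2)) = 0
Stationarity residual: grad f(x) + sum_i lambda_i a_i = (0, 0)
  -> stationarity OK
Primal feasibility (all g_i <= 0): OK
Dual feasibility (all lambda_i >= 0): FAILS
Complementary slackness (lambda_i * g_i(x) = 0 for all i): OK

Verdict: the first failing condition is dual_feasibility -> dual.

dual


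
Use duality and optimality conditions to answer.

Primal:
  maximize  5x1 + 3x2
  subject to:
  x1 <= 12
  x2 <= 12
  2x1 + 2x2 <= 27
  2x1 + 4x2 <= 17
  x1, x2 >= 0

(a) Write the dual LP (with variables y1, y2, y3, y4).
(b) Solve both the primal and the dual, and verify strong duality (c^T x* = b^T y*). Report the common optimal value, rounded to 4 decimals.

The standard primal-dual pair for 'max c^T x s.t. A x <= b, x >= 0' is:
  Dual:  min b^T y  s.t.  A^T y >= c,  y >= 0.

So the dual LP is:
  minimize  12y1 + 12y2 + 27y3 + 17y4
  subject to:
    y1 + 2y3 + 2y4 >= 5
    y2 + 2y3 + 4y4 >= 3
    y1, y2, y3, y4 >= 0

Solving the primal: x* = (8.5, 0).
  primal value c^T x* = 42.5.
Solving the dual: y* = (0, 0, 0, 2.5).
  dual value b^T y* = 42.5.
Strong duality: c^T x* = b^T y*. Confirmed.

42.5


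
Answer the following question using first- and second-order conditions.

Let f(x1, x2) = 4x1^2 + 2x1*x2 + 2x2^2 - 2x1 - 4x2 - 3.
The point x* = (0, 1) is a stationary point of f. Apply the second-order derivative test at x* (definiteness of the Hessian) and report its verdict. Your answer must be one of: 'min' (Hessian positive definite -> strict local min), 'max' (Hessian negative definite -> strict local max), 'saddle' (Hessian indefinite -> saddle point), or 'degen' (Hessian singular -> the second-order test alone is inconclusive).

Compute the Hessian H = grad^2 f:
  H = [[8, 2], [2, 4]]
Verify stationarity: grad f(x*) = H x* + g = (0, 0).
Eigenvalues of H: 3.1716, 8.8284.
Both eigenvalues > 0, so H is positive definite -> x* is a strict local min.

min


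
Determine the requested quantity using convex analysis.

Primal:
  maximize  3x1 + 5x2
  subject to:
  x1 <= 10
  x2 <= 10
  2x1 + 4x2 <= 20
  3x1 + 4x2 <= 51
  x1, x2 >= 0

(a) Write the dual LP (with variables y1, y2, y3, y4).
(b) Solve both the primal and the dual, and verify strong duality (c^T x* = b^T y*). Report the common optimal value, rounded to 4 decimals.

The standard primal-dual pair for 'max c^T x s.t. A x <= b, x >= 0' is:
  Dual:  min b^T y  s.t.  A^T y >= c,  y >= 0.

So the dual LP is:
  minimize  10y1 + 10y2 + 20y3 + 51y4
  subject to:
    y1 + 2y3 + 3y4 >= 3
    y2 + 4y3 + 4y4 >= 5
    y1, y2, y3, y4 >= 0

Solving the primal: x* = (10, 0).
  primal value c^T x* = 30.
Solving the dual: y* = (0.5, 0, 1.25, 0).
  dual value b^T y* = 30.
Strong duality: c^T x* = b^T y*. Confirmed.

30


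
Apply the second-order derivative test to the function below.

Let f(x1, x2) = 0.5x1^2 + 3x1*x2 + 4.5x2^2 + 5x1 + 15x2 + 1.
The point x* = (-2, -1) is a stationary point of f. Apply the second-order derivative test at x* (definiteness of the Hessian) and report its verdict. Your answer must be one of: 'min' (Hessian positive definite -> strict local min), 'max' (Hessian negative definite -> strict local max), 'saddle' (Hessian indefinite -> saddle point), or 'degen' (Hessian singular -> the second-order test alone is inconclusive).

Compute the Hessian H = grad^2 f:
  H = [[1, 3], [3, 9]]
Verify stationarity: grad f(x*) = H x* + g = (0, 0).
Eigenvalues of H: 0, 10.
H has a zero eigenvalue (singular; positive semidefinite but not definite), so H is neither positive definite, negative definite, nor indefinite. The second-order test alone is inconclusive -> degen.
(Indeed, f is constant along the null direction of H through x*, so x* is not a strict local extremum.)

degen


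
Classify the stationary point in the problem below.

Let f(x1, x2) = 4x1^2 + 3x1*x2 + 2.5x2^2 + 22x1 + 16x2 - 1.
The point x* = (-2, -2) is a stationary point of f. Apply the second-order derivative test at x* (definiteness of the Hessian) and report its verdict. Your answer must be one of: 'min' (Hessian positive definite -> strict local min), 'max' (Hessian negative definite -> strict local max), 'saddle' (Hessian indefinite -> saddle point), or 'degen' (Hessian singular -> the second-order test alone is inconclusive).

Compute the Hessian H = grad^2 f:
  H = [[8, 3], [3, 5]]
Verify stationarity: grad f(x*) = H x* + g = (0, 0).
Eigenvalues of H: 3.1459, 9.8541.
Both eigenvalues > 0, so H is positive definite -> x* is a strict local min.

min


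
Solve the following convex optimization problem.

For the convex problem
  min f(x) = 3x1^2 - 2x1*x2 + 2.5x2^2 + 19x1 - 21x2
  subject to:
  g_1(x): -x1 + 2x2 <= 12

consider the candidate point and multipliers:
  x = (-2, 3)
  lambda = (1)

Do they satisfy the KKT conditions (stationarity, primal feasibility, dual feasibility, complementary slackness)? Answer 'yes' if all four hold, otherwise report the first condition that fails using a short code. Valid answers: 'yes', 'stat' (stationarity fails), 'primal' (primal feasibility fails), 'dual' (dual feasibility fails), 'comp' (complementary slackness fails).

Gradient of f: grad f(x) = Q x + c = (1, -2)
Constraint values g_i(x) = a_i^T x - b_i:
  g_1((-2, 3)) = -4
Stationarity residual: grad f(x) + sum_i lambda_i a_i = (0, 0)
  -> stationarity OK
Primal feasibility (all g_i <= 0): OK
Dual feasibility (all lambda_i >= 0): OK
Complementary slackness (lambda_i * g_i(x) = 0 for all i): FAILS

Verdict: the first failing condition is complementary_slackness -> comp.

comp


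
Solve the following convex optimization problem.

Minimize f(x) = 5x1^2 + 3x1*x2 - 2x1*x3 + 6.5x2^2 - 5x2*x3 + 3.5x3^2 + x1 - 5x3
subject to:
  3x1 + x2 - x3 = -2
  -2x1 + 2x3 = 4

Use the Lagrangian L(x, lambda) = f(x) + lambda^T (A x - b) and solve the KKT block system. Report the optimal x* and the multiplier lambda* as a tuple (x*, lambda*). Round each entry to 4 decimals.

Form the Lagrangian:
  L(x, lambda) = (1/2) x^T Q x + c^T x + lambda^T (A x - b)
Stationarity (grad_x L = 0): Q x + c + A^T lambda = 0.
Primal feasibility: A x = b.

This gives the KKT block system:
  [ Q   A^T ] [ x     ]   [-c ]
  [ A    0  ] [ lambda ] = [ b ]

Solving the linear system:
  x*      = (-0.3562, 0.7123, 1.6438)
  lambda* = (0.0274, -1.8151)
  f(x*)   = -0.6301

x* = (-0.3562, 0.7123, 1.6438), lambda* = (0.0274, -1.8151)


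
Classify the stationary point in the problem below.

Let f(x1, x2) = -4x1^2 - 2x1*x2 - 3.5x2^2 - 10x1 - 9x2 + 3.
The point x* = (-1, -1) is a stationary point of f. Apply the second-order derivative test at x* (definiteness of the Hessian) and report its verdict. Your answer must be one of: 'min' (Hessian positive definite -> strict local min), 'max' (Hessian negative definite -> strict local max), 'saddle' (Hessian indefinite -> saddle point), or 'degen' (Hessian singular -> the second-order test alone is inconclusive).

Compute the Hessian H = grad^2 f:
  H = [[-8, -2], [-2, -7]]
Verify stationarity: grad f(x*) = H x* + g = (0, 0).
Eigenvalues of H: -9.5616, -5.4384.
Both eigenvalues < 0, so H is negative definite -> x* is a strict local max.

max


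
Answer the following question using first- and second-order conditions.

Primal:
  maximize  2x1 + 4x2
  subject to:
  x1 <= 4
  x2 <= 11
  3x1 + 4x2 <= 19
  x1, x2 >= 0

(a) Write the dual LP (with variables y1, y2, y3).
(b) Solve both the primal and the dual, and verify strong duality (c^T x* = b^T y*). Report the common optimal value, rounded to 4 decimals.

The standard primal-dual pair for 'max c^T x s.t. A x <= b, x >= 0' is:
  Dual:  min b^T y  s.t.  A^T y >= c,  y >= 0.

So the dual LP is:
  minimize  4y1 + 11y2 + 19y3
  subject to:
    y1 + 3y3 >= 2
    y2 + 4y3 >= 4
    y1, y2, y3 >= 0

Solving the primal: x* = (0, 4.75).
  primal value c^T x* = 19.
Solving the dual: y* = (0, 0, 1).
  dual value b^T y* = 19.
Strong duality: c^T x* = b^T y*. Confirmed.

19


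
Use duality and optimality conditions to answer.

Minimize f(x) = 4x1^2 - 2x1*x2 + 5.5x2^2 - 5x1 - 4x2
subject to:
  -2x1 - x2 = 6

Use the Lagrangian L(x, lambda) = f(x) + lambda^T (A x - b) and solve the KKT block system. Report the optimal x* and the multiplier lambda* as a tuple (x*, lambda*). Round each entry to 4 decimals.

Form the Lagrangian:
  L(x, lambda) = (1/2) x^T Q x + c^T x + lambda^T (A x - b)
Stationarity (grad_x L = 0): Q x + c + A^T lambda = 0.
Primal feasibility: A x = b.

This gives the KKT block system:
  [ Q   A^T ] [ x     ]   [-c ]
  [ A    0  ] [ lambda ] = [ b ]

Solving the linear system:
  x*      = (-2.45, -1.1)
  lambda* = (-11.2)
  f(x*)   = 41.925

x* = (-2.45, -1.1), lambda* = (-11.2)


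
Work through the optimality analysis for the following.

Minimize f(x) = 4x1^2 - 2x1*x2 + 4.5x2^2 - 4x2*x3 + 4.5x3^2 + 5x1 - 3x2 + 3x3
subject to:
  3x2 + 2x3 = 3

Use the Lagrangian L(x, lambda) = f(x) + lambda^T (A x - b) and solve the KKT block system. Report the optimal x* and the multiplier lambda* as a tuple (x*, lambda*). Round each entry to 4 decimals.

Form the Lagrangian:
  L(x, lambda) = (1/2) x^T Q x + c^T x + lambda^T (A x - b)
Stationarity (grad_x L = 0): Q x + c + A^T lambda = 0.
Primal feasibility: A x = b.

This gives the KKT block system:
  [ Q   A^T ] [ x     ]   [-c ]
  [ A    0  ] [ lambda ] = [ b ]

Solving the linear system:
  x*      = (-0.4256, 0.7975, 0.3037)
  lambda* = (-1.2715)
  f(x*)   = 0.1024

x* = (-0.4256, 0.7975, 0.3037), lambda* = (-1.2715)


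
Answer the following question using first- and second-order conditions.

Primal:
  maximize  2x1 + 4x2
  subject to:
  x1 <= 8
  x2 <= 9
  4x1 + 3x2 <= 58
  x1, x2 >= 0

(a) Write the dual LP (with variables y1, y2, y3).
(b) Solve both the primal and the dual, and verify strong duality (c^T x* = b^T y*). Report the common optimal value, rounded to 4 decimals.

The standard primal-dual pair for 'max c^T x s.t. A x <= b, x >= 0' is:
  Dual:  min b^T y  s.t.  A^T y >= c,  y >= 0.

So the dual LP is:
  minimize  8y1 + 9y2 + 58y3
  subject to:
    y1 + 4y3 >= 2
    y2 + 3y3 >= 4
    y1, y2, y3 >= 0

Solving the primal: x* = (7.75, 9).
  primal value c^T x* = 51.5.
Solving the dual: y* = (0, 2.5, 0.5).
  dual value b^T y* = 51.5.
Strong duality: c^T x* = b^T y*. Confirmed.

51.5


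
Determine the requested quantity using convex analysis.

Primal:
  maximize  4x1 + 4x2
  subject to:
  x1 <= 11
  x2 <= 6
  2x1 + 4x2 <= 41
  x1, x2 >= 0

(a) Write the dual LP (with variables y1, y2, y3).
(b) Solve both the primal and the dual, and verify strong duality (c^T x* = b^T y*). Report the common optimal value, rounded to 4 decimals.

The standard primal-dual pair for 'max c^T x s.t. A x <= b, x >= 0' is:
  Dual:  min b^T y  s.t.  A^T y >= c,  y >= 0.

So the dual LP is:
  minimize  11y1 + 6y2 + 41y3
  subject to:
    y1 + 2y3 >= 4
    y2 + 4y3 >= 4
    y1, y2, y3 >= 0

Solving the primal: x* = (11, 4.75).
  primal value c^T x* = 63.
Solving the dual: y* = (2, 0, 1).
  dual value b^T y* = 63.
Strong duality: c^T x* = b^T y*. Confirmed.

63


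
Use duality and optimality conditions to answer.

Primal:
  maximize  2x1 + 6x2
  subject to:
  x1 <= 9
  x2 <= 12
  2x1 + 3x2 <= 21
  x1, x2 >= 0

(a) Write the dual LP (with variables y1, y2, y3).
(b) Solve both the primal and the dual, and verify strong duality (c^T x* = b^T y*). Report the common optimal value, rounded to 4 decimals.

The standard primal-dual pair for 'max c^T x s.t. A x <= b, x >= 0' is:
  Dual:  min b^T y  s.t.  A^T y >= c,  y >= 0.

So the dual LP is:
  minimize  9y1 + 12y2 + 21y3
  subject to:
    y1 + 2y3 >= 2
    y2 + 3y3 >= 6
    y1, y2, y3 >= 0

Solving the primal: x* = (0, 7).
  primal value c^T x* = 42.
Solving the dual: y* = (0, 0, 2).
  dual value b^T y* = 42.
Strong duality: c^T x* = b^T y*. Confirmed.

42


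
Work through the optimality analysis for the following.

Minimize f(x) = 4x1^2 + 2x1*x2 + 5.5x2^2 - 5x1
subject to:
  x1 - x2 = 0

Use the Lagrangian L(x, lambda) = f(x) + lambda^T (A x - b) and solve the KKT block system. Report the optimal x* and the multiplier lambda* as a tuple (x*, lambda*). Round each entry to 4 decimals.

Form the Lagrangian:
  L(x, lambda) = (1/2) x^T Q x + c^T x + lambda^T (A x - b)
Stationarity (grad_x L = 0): Q x + c + A^T lambda = 0.
Primal feasibility: A x = b.

This gives the KKT block system:
  [ Q   A^T ] [ x     ]   [-c ]
  [ A    0  ] [ lambda ] = [ b ]

Solving the linear system:
  x*      = (0.2174, 0.2174)
  lambda* = (2.8261)
  f(x*)   = -0.5435

x* = (0.2174, 0.2174), lambda* = (2.8261)


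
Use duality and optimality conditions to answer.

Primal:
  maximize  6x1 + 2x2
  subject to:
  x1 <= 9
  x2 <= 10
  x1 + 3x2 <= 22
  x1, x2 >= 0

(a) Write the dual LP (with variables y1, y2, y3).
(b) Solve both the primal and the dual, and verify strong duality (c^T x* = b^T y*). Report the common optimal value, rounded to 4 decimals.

The standard primal-dual pair for 'max c^T x s.t. A x <= b, x >= 0' is:
  Dual:  min b^T y  s.t.  A^T y >= c,  y >= 0.

So the dual LP is:
  minimize  9y1 + 10y2 + 22y3
  subject to:
    y1 + y3 >= 6
    y2 + 3y3 >= 2
    y1, y2, y3 >= 0

Solving the primal: x* = (9, 4.3333).
  primal value c^T x* = 62.6667.
Solving the dual: y* = (5.3333, 0, 0.6667).
  dual value b^T y* = 62.6667.
Strong duality: c^T x* = b^T y*. Confirmed.

62.6667


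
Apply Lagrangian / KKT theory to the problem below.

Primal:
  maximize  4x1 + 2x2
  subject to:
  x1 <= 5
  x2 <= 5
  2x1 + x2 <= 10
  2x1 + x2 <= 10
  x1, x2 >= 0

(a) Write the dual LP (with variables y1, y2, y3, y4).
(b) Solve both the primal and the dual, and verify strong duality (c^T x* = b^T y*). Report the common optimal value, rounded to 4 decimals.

The standard primal-dual pair for 'max c^T x s.t. A x <= b, x >= 0' is:
  Dual:  min b^T y  s.t.  A^T y >= c,  y >= 0.

So the dual LP is:
  minimize  5y1 + 5y2 + 10y3 + 10y4
  subject to:
    y1 + 2y3 + 2y4 >= 4
    y2 + y3 + y4 >= 2
    y1, y2, y3, y4 >= 0

Solving the primal: x* = (2.5, 5).
  primal value c^T x* = 20.
Solving the dual: y* = (0, 0, 2, 0).
  dual value b^T y* = 20.
Strong duality: c^T x* = b^T y*. Confirmed.

20


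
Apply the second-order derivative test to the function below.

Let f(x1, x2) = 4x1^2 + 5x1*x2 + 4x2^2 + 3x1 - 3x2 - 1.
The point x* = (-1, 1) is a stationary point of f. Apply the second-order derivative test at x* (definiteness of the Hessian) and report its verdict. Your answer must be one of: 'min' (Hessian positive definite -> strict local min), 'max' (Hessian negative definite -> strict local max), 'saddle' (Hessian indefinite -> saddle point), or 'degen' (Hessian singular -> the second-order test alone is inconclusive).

Compute the Hessian H = grad^2 f:
  H = [[8, 5], [5, 8]]
Verify stationarity: grad f(x*) = H x* + g = (0, 0).
Eigenvalues of H: 3, 13.
Both eigenvalues > 0, so H is positive definite -> x* is a strict local min.

min


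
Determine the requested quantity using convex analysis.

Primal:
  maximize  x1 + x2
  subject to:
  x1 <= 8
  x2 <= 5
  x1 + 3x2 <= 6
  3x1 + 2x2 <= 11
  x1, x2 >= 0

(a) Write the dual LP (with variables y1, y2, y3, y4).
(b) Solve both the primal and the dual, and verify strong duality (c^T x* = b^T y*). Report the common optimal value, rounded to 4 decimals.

The standard primal-dual pair for 'max c^T x s.t. A x <= b, x >= 0' is:
  Dual:  min b^T y  s.t.  A^T y >= c,  y >= 0.

So the dual LP is:
  minimize  8y1 + 5y2 + 6y3 + 11y4
  subject to:
    y1 + y3 + 3y4 >= 1
    y2 + 3y3 + 2y4 >= 1
    y1, y2, y3, y4 >= 0

Solving the primal: x* = (3, 1).
  primal value c^T x* = 4.
Solving the dual: y* = (0, 0, 0.1429, 0.2857).
  dual value b^T y* = 4.
Strong duality: c^T x* = b^T y*. Confirmed.

4


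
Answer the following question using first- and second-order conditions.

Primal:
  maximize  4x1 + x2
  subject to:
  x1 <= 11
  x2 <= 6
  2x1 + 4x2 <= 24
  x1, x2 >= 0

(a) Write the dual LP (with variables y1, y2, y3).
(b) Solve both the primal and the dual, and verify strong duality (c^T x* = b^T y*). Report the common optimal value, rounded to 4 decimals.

The standard primal-dual pair for 'max c^T x s.t. A x <= b, x >= 0' is:
  Dual:  min b^T y  s.t.  A^T y >= c,  y >= 0.

So the dual LP is:
  minimize  11y1 + 6y2 + 24y3
  subject to:
    y1 + 2y3 >= 4
    y2 + 4y3 >= 1
    y1, y2, y3 >= 0

Solving the primal: x* = (11, 0.5).
  primal value c^T x* = 44.5.
Solving the dual: y* = (3.5, 0, 0.25).
  dual value b^T y* = 44.5.
Strong duality: c^T x* = b^T y*. Confirmed.

44.5


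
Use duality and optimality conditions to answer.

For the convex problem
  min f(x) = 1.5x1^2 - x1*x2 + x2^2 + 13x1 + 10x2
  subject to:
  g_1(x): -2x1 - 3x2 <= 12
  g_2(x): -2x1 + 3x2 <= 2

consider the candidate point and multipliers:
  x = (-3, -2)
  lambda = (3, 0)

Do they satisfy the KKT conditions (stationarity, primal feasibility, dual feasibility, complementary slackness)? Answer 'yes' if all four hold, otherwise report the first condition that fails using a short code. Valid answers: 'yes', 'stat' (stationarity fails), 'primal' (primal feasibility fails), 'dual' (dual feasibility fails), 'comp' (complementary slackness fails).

Gradient of f: grad f(x) = Q x + c = (6, 9)
Constraint values g_i(x) = a_i^T x - b_i:
  g_1((-3, -2)) = 0
  g_2((-3, -2)) = -2
Stationarity residual: grad f(x) + sum_i lambda_i a_i = (0, 0)
  -> stationarity OK
Primal feasibility (all g_i <= 0): OK
Dual feasibility (all lambda_i >= 0): OK
Complementary slackness (lambda_i * g_i(x) = 0 for all i): OK

Verdict: yes, KKT holds.

yes


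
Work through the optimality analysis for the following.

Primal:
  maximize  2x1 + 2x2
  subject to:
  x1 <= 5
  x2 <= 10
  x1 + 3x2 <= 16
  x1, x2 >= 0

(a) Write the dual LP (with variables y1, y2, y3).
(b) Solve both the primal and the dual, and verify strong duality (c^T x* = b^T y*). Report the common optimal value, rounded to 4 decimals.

The standard primal-dual pair for 'max c^T x s.t. A x <= b, x >= 0' is:
  Dual:  min b^T y  s.t.  A^T y >= c,  y >= 0.

So the dual LP is:
  minimize  5y1 + 10y2 + 16y3
  subject to:
    y1 + y3 >= 2
    y2 + 3y3 >= 2
    y1, y2, y3 >= 0

Solving the primal: x* = (5, 3.6667).
  primal value c^T x* = 17.3333.
Solving the dual: y* = (1.3333, 0, 0.6667).
  dual value b^T y* = 17.3333.
Strong duality: c^T x* = b^T y*. Confirmed.

17.3333
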